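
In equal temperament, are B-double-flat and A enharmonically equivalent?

Bbb is pitch class 9; A is pitch class 9.
All spellings map to pitch class 9, so they are enharmonically equivalent.

Yes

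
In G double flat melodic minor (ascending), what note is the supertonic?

Degree 2 takes the letter 1 step above G, which is A.
In melodic minor (ascending), degree 2 sits 2 semitones above the tonic. Gbb + 2 semitones is pitch class 7, spelled on A as Abb.

Abb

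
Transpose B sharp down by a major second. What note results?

A#

A second below B lands on the letter A.
A major second spans 2 semitones, so B# moves to pitch class 10. On the letter A that is A#.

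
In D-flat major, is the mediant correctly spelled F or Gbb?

F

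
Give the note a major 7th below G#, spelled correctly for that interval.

A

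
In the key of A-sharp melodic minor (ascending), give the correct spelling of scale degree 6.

The A# melodic minor (ascending) scale runs A# B# C# D# E# F## G##.
Degree 6 is F##.

F##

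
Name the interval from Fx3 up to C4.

The letter names run F→C, a span of 4 letter steps, so the interval is some kind of fifth.
F## to C is 5 semitones. A perfect fifth is 7, so 5 makes it doubly diminished.

doubly diminished fifth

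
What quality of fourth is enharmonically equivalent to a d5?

augmented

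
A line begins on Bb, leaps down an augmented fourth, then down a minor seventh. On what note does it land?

Gb

An augmented fourth down from Bb is Fb (letter F, 6 semitones down).
A minor seventh down from Fb is Gb (letter G, 10 semitones down).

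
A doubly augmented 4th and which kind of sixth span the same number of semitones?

diminished

A doubly augmented fourth spans 7 semitones.
A sixth spanning 7 semitones is diminished (the major sixth is 9).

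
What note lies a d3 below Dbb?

D down a major third is Bb, so the target letter is B.
From Dbb, a diminished third is 2 semitones down: Bb.

Bb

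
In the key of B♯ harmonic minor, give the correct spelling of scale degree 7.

Degree 7 takes the letter 6 steps above B, which is A.
In harmonic minor, degree 7 sits 11 semitones above the tonic. B# + 11 semitones is pitch class 11, spelled on A as A##.

A##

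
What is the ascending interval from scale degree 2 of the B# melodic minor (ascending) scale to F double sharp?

perfect fourth

Scale degree 2 of B# melodic minor (ascending) is C##.
C## up to F##: letters C→F make it a fourth; 5 semitones makes it perfect.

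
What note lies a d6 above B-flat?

A sixth above B lands on the letter G.
A diminished sixth spans 7 semitones, so Bb moves to pitch class 5. On the letter G that is Gbb.

Gbb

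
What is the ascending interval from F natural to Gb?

The letter names run F→G, a span of 1 letter step, so the interval is some kind of second.
F to Gb is 1 semitone. A major second is 2, so 1 makes it minor.

minor second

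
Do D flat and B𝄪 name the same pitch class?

Yes

Db = pitch class 1 and B## = pitch class 1 — the same pitch class, so they are enharmonic equivalents.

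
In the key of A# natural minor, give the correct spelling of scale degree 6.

F#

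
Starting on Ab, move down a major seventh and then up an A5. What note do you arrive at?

F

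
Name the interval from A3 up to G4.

minor seventh

Counting letters A–B–C–D–E–F–G gives a seventh.
A→G = 10 semitones, 1 narrower than the major seventh (11), so minor.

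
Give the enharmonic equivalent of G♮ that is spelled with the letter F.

F##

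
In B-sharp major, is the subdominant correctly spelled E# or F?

E#

Each scale degree takes a distinct letter name. Degree 4 of a scale on B must use the letter E.
E# and F are enharmonically the same pitch, but only E# uses the letter E, so it is the correct spelling here.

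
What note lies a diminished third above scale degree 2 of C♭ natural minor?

Fbb

Scale degree 2 of Cb natural minor is Db.
A diminished third (2 semitones) above Db lands on the letter F, giving Fbb.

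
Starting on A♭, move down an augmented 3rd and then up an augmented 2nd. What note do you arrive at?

Gb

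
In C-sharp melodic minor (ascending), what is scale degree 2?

D#

Degree 2 takes the letter 1 step above C, which is D.
In melodic minor (ascending), degree 2 sits 2 semitones above the tonic. C# + 2 semitones is pitch class 3, spelled on D as D#.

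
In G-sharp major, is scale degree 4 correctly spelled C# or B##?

Each scale degree takes a distinct letter name. Degree 4 of a scale on G must use the letter C.
C# and B## are enharmonically the same pitch, but only C# uses the letter C, so it is the correct spelling here.

C#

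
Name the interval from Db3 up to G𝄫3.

diminished fourth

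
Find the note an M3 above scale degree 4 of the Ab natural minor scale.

Scale degree 4 of Ab natural minor is Db.
A major third (4 semitones) above Db lands on the letter F, giving F.

F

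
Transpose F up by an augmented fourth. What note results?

B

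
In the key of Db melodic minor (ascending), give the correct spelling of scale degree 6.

Bb

The Db melodic minor (ascending) scale runs Db Eb Fb Gb Ab Bb C.
Degree 6 is Bb.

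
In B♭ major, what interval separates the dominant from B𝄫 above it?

The dominant of Bb major is F.
F up to Bbb: letters F→B make it a fourth; 4 semitones makes it diminished.

diminished fourth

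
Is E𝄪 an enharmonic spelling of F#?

E## is pitch class 6; F# is pitch class 6.
All spellings map to pitch class 6, so they are enharmonically equivalent.

Yes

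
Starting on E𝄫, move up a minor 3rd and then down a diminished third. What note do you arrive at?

Eb

A minor third up from Ebb is Gbb (letter G, 3 semitones up).
A diminished third down from Gbb is Eb (letter E, 2 semitones down).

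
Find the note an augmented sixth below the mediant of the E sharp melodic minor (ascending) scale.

Bb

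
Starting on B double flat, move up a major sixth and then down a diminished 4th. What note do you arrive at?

D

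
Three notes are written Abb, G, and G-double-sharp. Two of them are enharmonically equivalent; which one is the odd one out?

G##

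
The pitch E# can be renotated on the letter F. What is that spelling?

F

Plain F sits at the same pitch as E#, so on the letter F the same pitch needs a natural: F.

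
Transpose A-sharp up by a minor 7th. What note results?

A up a major seventh is G#, so the target letter is G.
From A#, a minor seventh is 10 semitones up: G#.

G#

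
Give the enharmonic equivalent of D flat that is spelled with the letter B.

B##

Db is pitch class 1. The letter B alone is pitch class 11.
To reach pitch class 1 from B requires an offset of +2 semitones, i.e. double sharp: B##.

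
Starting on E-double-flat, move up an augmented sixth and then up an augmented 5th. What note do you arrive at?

An augmented sixth up from Ebb is C (letter C, 10 semitones up).
An augmented fifth up from C is G# (letter G, 8 semitones up).

G#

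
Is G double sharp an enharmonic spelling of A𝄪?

No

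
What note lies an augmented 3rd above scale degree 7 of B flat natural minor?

Scale degree 7 of Bb natural minor is Ab.
An augmented third (5 semitones) above Ab lands on the letter C, giving C#.

C#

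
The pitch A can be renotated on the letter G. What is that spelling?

G##

A is pitch class 9. The letter G alone is pitch class 7.
To reach pitch class 9 from G requires an offset of +2 semitones, i.e. double sharp: G##.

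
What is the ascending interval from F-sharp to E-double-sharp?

The letter names run F→E, a span of 6 letter steps, so the interval is some kind of seventh.
F# to E## is 12 semitones. A major seventh is 11, so 12 makes it augmented.

augmented seventh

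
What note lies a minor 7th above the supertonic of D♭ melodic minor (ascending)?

Db

The supertonic of Db melodic minor (ascending) is Eb.
A minor seventh (10 semitones) above Eb lands on the letter D, giving Db.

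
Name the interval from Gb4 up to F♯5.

augmented seventh

Counting letters G–A–B–C–D–E–F gives a seventh.
Gb→F# = 12 semitones, 1 wider than the major seventh (11), so augmented.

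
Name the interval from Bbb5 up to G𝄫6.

Counting letters B–C–D–E–F–G gives a sixth.
Bbb→Gbb = 8 semitones, 1 narrower than the major sixth (9), so minor.

minor sixth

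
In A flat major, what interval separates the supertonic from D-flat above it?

The supertonic of Ab major is Bb.
Bb up to Db: letters B→D make it a third; 3 semitones makes it minor.

minor third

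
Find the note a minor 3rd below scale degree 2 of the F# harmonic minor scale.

Scale degree 2 of F# harmonic minor is G#.
A minor third (3 semitones) below G# lands on the letter E, giving E#.

E#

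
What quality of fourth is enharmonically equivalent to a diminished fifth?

A diminished fifth spans 6 semitones.
A fourth spanning 6 semitones is augmented (the perfect fourth is 5).

augmented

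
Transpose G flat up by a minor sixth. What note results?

A sixth above G lands on the letter E.
A minor sixth spans 8 semitones, so Gb moves to pitch class 2. On the letter E that is Ebb.

Ebb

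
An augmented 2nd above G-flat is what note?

G up a major second is A, so the target letter is A.
From Gb, an augmented second is 3 semitones up: A.

A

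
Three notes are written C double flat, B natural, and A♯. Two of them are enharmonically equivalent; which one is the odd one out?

In 12-tone equal temperament, enharmonic equivalents share a pitch class. Cbb is pitch class 10; B is pitch class 11; A# is pitch class 10.
Cbb and A# share pitch class 10, while B is pitch class 11.

B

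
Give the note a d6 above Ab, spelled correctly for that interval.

Fbb

A up a major sixth is F#, so the target letter is F.
From Ab, a diminished sixth is 7 semitones up: Fbb.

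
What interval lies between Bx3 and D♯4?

diminished third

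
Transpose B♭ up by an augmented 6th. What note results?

B up a major sixth is G#, so the target letter is G.
From Bb, an augmented sixth is 10 semitones up: G#.

G#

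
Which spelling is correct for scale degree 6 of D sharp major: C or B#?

B#

Each scale degree takes a distinct letter name. Degree 6 of a scale on D must use the letter B.
B# and C are enharmonically the same pitch, but only B# uses the letter B, so it is the correct spelling here.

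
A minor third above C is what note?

C up a major third is E, so the target letter is E.
From C, a minor third is 3 semitones up: Eb.

Eb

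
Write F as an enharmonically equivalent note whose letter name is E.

F is pitch class 5. The letter E alone is pitch class 4.
To reach pitch class 5 from E requires an offset of +1 semitone, i.e. sharp: E#.

E#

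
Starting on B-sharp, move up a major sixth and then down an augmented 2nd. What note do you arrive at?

F#

A major sixth up from B# is G## (letter G, 9 semitones up).
An augmented second down from G## is F# (letter F, 3 semitones down).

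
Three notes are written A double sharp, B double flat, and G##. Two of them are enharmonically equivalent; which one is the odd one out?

In 12-tone equal temperament, enharmonic equivalents share a pitch class. A## is pitch class 11; Bbb is pitch class 9; G## is pitch class 9.
Bbb and G## share pitch class 9, while A## is pitch class 11.

A##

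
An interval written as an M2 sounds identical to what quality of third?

A major second spans 2 semitones.
A third spanning 2 semitones is diminished (the major third is 4).

diminished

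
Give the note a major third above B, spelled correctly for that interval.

A third above B lands on the letter D.
A major third spans 4 semitones, so B moves to pitch class 3. On the letter D that is D#.

D#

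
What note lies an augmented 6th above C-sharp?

A sixth above C lands on the letter A.
An augmented sixth spans 10 semitones, so C# moves to pitch class 11. On the letter A that is A##.

A##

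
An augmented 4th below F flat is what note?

Cbb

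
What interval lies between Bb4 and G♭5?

The letter names run B→G, a span of 5 letter steps, so the interval is some kind of sixth.
Bb to Gb is 8 semitones. A major sixth is 9, so 8 makes it minor.

minor sixth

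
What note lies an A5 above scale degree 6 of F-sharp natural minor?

Scale degree 6 of F# natural minor is D.
An augmented fifth (8 semitones) above D lands on the letter A, giving A#.

A#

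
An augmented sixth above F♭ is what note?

A sixth above F lands on the letter D.
An augmented sixth spans 10 semitones, so Fb moves to pitch class 2. On the letter D that is D.

D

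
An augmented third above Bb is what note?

D#

A third above B lands on the letter D.
An augmented third spans 5 semitones, so Bb moves to pitch class 3. On the letter D that is D#.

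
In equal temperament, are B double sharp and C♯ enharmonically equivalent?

B## = pitch class 1 and C# = pitch class 1 — the same pitch class, so they are enharmonic equivalents.

Yes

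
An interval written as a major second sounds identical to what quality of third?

A major second spans 2 semitones.
A third spanning 2 semitones is diminished (the major third is 4).

diminished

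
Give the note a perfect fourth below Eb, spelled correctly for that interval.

Bb

A fourth below E lands on the letter B.
A perfect fourth spans 5 semitones, so Eb moves to pitch class 10. On the letter B that is Bb.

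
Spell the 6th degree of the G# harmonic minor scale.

E

Degree 6 takes the letter 5 steps above G, which is E.
In harmonic minor, degree 6 sits 8 semitones above the tonic. G# + 8 semitones is pitch class 4, spelled on E as E.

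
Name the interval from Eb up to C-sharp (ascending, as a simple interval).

augmented sixth

Counting letters E–F–G–A–B–C gives a sixth.
Eb→C# = 10 semitones, 1 wider than the major sixth (9), so augmented.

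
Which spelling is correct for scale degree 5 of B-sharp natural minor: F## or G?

F##

Each scale degree takes a distinct letter name. Degree 5 of a scale on B must use the letter F.
F## and G are enharmonically the same pitch, but only F## uses the letter F, so it is the correct spelling here.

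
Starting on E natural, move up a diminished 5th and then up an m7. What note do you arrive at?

Ab

A diminished fifth up from E is Bb (letter B, 6 semitones up).
A minor seventh up from Bb is Ab (letter A, 10 semitones up).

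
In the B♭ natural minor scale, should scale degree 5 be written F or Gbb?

F

Each scale degree takes a distinct letter name. Degree 5 of a scale on B must use the letter F.
F and Gbb are enharmonically the same pitch, but only F uses the letter F, so it is the correct spelling here.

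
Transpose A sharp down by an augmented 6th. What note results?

A down a major sixth is C, so the target letter is C.
From A#, an augmented sixth is 10 semitones down: C.

C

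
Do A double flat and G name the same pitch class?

Abb = pitch class 7 and G = pitch class 7 — the same pitch class, so they are enharmonic equivalents.

Yes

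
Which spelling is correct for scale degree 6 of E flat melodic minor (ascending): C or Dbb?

C

Each scale degree takes a distinct letter name. Degree 6 of a scale on E must use the letter C.
C and Dbb are enharmonically the same pitch, but only C uses the letter C, so it is the correct spelling here.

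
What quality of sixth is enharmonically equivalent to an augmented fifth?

An augmented fifth spans 8 semitones.
A sixth spanning 8 semitones is minor (the major sixth is 9).

minor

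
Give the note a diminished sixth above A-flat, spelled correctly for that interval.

A sixth above A lands on the letter F.
A diminished sixth spans 7 semitones, so Ab moves to pitch class 3. On the letter F that is Fbb.

Fbb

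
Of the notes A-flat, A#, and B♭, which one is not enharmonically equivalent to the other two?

In 12-tone equal temperament, enharmonic equivalents share a pitch class. Ab is pitch class 8; A# is pitch class 10; Bb is pitch class 10.
A# and Bb share pitch class 10, while Ab is pitch class 8.

Ab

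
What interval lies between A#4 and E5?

Counting letters A–B–C–D–E gives a fifth.
A#→E = 6 semitones, 1 narrower than the perfect fifth (7), so diminished.

diminished fifth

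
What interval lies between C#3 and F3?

diminished fourth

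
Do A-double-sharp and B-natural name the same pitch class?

A## is pitch class 11; B is pitch class 11.
All spellings map to pitch class 11, so they are enharmonically equivalent.

Yes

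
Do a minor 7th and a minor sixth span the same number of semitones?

No

A minor seventh spans 10 semitones; a minor sixth spans 8.
The spans differ, so they are not enharmonic equivalents.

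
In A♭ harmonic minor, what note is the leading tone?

Degree 7 takes the letter 6 steps above A, which is G.
In harmonic minor, degree 7 sits 11 semitones above the tonic. Ab + 11 semitones is pitch class 7, spelled on G as G.

G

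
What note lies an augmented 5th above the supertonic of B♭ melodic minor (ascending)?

G#

The supertonic of Bb melodic minor (ascending) is C.
An augmented fifth (8 semitones) above C lands on the letter G, giving G#.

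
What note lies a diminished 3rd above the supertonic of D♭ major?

The supertonic of Db major is Eb.
A diminished third (2 semitones) above Eb lands on the letter G, giving Gbb.

Gbb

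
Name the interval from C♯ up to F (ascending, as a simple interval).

diminished fourth

Counting letters C–D–E–F gives a fourth.
C#→F = 4 semitones, 1 narrower than the perfect fourth (5), so diminished.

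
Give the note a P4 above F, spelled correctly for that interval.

F up a perfect fourth is Bb, so the target letter is B.
From F, a perfect fourth is 5 semitones up: Bb.

Bb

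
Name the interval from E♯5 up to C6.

diminished sixth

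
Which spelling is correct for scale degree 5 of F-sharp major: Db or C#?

C#

Each scale degree takes a distinct letter name. Degree 5 of a scale on F must use the letter C.
C# and Db are enharmonically the same pitch, but only C# uses the letter C, so it is the correct spelling here.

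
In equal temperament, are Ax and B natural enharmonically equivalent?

Yes

A## is pitch class 11; B is pitch class 11.
All spellings map to pitch class 11, so they are enharmonically equivalent.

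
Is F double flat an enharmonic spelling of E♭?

Yes

Fbb is pitch class 3; Eb is pitch class 3.
All spellings map to pitch class 3, so they are enharmonically equivalent.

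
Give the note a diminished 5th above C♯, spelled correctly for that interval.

A fifth above C lands on the letter G.
A diminished fifth spans 6 semitones, so C# moves to pitch class 7. On the letter G that is G.

G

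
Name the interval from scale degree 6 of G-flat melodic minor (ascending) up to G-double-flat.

Scale degree 6 of Gb melodic minor (ascending) is Eb.
Eb up to Gbb: letters E→G make it a third; 2 semitones makes it diminished.

diminished third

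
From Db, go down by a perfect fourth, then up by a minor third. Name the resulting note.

Cb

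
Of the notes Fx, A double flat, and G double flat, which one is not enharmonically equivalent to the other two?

In 12-tone equal temperament, enharmonic equivalents share a pitch class. F## is pitch class 7; Abb is pitch class 7; Gbb is pitch class 5.
F## and Abb share pitch class 7, while Gbb is pitch class 5.

Gbb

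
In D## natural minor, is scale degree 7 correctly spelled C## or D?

C##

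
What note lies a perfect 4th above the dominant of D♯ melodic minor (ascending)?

The dominant of D# melodic minor (ascending) is A#.
A perfect fourth (5 semitones) above A# lands on the letter D, giving D#.

D#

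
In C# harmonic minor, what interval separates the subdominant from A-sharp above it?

major third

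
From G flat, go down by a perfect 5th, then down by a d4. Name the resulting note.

A perfect fifth down from Gb is Cb (letter C, 7 semitones down).
A diminished fourth down from Cb is G (letter G, 4 semitones down).

G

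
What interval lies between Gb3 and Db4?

Counting letters G–A–B–C–D gives a fifth.
Gb→Db = 7 semitones, exactly the perfect fifth.

perfect fifth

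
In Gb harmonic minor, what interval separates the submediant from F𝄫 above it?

minor second

The submediant of Gb harmonic minor is Ebb.
Ebb up to Fbb: letters E→F make it a second; 1 semitone makes it minor.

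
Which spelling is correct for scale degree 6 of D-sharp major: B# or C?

Each scale degree takes a distinct letter name. Degree 6 of a scale on D must use the letter B.
B# and C are enharmonically the same pitch, but only B# uses the letter B, so it is the correct spelling here.

B#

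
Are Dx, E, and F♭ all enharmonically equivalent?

Yes

D## is pitch class 4; E is pitch class 4; Fb is pitch class 4.
All spellings map to pitch class 4, so they are enharmonically equivalent.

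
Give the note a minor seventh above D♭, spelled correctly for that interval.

A seventh above D lands on the letter C.
A minor seventh spans 10 semitones, so Db moves to pitch class 11. On the letter C that is Cb.

Cb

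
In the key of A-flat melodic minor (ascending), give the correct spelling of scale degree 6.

Degree 6 takes the letter 5 steps above A, which is F.
In melodic minor (ascending), degree 6 sits 9 semitones above the tonic. Ab + 9 semitones is pitch class 5, spelled on F as F.

F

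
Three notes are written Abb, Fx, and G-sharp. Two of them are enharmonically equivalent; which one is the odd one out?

G#

In 12-tone equal temperament, enharmonic equivalents share a pitch class. Abb is pitch class 7; F## is pitch class 7; G# is pitch class 8.
Abb and F## share pitch class 7, while G# is pitch class 8.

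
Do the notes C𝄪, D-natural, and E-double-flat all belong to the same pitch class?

Yes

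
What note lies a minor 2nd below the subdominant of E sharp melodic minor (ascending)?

G##

The subdominant of E# melodic minor (ascending) is A#.
A minor second (1 semitone) below A# lands on the letter G, giving G##.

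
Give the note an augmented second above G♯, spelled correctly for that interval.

A second above G lands on the letter A.
An augmented second spans 3 semitones, so G# moves to pitch class 11. On the letter A that is A##.

A##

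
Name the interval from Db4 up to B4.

The letter names run D→B, a span of 5 letter steps, so the interval is some kind of sixth.
Db to B is 10 semitones. A major sixth is 9, so 10 makes it augmented.

augmented sixth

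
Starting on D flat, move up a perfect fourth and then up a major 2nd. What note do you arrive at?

A perfect fourth up from Db is Gb (letter G, 5 semitones up).
A major second up from Gb is Ab (letter A, 2 semitones up).

Ab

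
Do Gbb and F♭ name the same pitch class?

Two spellings are enharmonically equivalent only if they share a pitch class.
Here Gbb → 5, Fb → 4; 4 ≠ 5, so they are not.

No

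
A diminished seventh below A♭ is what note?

B

A down a major seventh is Bb, so the target letter is B.
From Ab, a diminished seventh is 9 semitones down: B.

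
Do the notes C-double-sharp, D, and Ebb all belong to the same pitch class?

C## is pitch class 2; D is pitch class 2; Ebb is pitch class 2.
All spellings map to pitch class 2, so they are enharmonically equivalent.

Yes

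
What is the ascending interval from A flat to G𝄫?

Counting letters A–B–C–D–E–F–G gives a seventh.
Ab→Gbb = 9 semitones, 2 narrower than the major seventh (11), so diminished.

diminished seventh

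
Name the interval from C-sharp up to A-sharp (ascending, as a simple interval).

major sixth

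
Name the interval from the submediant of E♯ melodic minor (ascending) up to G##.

perfect fifth

The submediant of E# melodic minor (ascending) is C##.
C## up to G##: letters C→G make it a fifth; 7 semitones makes it perfect.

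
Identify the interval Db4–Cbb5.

The letter names run D→C, a span of 6 letter steps, so the interval is some kind of seventh.
Db to Cbb is 9 semitones. A major seventh is 11, so 9 makes it diminished.

diminished seventh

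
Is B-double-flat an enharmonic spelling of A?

Yes

Bbb is pitch class 9; A is pitch class 9.
All spellings map to pitch class 9, so they are enharmonically equivalent.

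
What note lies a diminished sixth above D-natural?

D up a major sixth is B, so the target letter is B.
From D, a diminished sixth is 7 semitones up: Bbb.

Bbb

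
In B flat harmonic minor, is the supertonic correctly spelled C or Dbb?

Each scale degree takes a distinct letter name. Degree 2 of a scale on B must use the letter C.
C and Dbb are enharmonically the same pitch, but only C uses the letter C, so it is the correct spelling here.

C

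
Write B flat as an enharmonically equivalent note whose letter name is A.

Plain A sits 1 semitone below Bb, so on the letter A the same pitch needs a sharp: A#.

A#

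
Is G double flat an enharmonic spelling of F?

Yes

Gbb = pitch class 5 and F = pitch class 5 — the same pitch class, so they are enharmonic equivalents.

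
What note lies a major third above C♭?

Eb

A third above C lands on the letter E.
A major third spans 4 semitones, so Cb moves to pitch class 3. On the letter E that is Eb.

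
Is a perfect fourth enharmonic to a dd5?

Yes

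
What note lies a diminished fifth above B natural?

F

A fifth above B lands on the letter F.
A diminished fifth spans 6 semitones, so B moves to pitch class 5. On the letter F that is F.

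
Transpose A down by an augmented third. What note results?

A down a major third is F, so the target letter is F.
From A, an augmented third is 5 semitones down: Fb.

Fb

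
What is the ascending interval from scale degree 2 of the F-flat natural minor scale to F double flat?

Scale degree 2 of Fb natural minor is Gb.
Gb up to Fbb: letters G→F make it a seventh; 9 semitones makes it diminished.

diminished seventh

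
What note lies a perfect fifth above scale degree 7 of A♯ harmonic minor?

Scale degree 7 of A# harmonic minor is G##.
A perfect fifth (7 semitones) above G## lands on the letter D, giving D##.

D##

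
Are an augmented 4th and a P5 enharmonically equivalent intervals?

No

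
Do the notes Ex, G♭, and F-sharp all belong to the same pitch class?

E## = pitch class 6 and Gb = pitch class 6 and F# = pitch class 6 — the same pitch class, so they are enharmonic equivalents.

Yes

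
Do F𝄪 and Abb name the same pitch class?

Yes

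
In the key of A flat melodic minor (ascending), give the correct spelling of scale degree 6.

F

Degree 6 takes the letter 5 steps above A, which is F.
In melodic minor (ascending), degree 6 sits 9 semitones above the tonic. Ab + 9 semitones is pitch class 5, spelled on F as F.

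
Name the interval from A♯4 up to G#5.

minor seventh

The letter names run A→G, a span of 6 letter steps, so the interval is some kind of seventh.
A# to G# is 10 semitones. A major seventh is 11, so 10 makes it minor.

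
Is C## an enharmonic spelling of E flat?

C## is pitch class 2; Eb is pitch class 3.
The pitch classes differ (2 vs. 3), so they are not enharmonic equivalents.

No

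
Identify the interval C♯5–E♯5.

Counting letters C–D–E gives a third.
C#→E# = 4 semitones, exactly the major third.

major third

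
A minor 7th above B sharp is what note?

B up a major seventh is A#, so the target letter is A.
From B#, a minor seventh is 10 semitones up: A#.

A#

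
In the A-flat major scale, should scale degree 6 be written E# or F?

Each scale degree takes a distinct letter name. Degree 6 of a scale on A must use the letter F.
F and E# are enharmonically the same pitch, but only F uses the letter F, so it is the correct spelling here.

F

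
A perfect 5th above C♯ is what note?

G#

C up a perfect fifth is G, so the target letter is G.
From C#, a perfect fifth is 7 semitones up: G#.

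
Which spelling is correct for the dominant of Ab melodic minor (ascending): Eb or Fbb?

Eb

Each scale degree takes a distinct letter name. Degree 5 of a scale on A must use the letter E.
Eb and Fbb are enharmonically the same pitch, but only Eb uses the letter E, so it is the correct spelling here.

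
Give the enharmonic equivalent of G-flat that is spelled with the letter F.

F#

Gb is pitch class 6. The letter F alone is pitch class 5.
To reach pitch class 6 from F requires an offset of +1 semitone, i.e. sharp: F#.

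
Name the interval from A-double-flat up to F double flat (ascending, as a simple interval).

The letter names run A→F, a span of 5 letter steps, so the interval is some kind of sixth.
Abb to Fbb is 8 semitones. A major sixth is 9, so 8 makes it minor.

minor sixth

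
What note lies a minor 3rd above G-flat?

Bbb

G up a major third is B, so the target letter is B.
From Gb, a minor third is 3 semitones up: Bbb.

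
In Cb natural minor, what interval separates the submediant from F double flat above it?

The submediant of Cb natural minor is Abb.
Abb up to Fbb: letters A→F make it a sixth; 8 semitones makes it minor.

minor sixth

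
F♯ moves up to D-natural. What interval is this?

Counting letters F–G–A–B–C–D gives a sixth.
F#→D = 8 semitones, 1 narrower than the major sixth (9), so minor.

minor sixth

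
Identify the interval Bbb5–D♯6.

doubly augmented third

Counting letters B–C–D gives a third.
Bbb→D# = 6 semitones, 2 wider than the major third (4), so doubly augmented.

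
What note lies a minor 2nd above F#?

G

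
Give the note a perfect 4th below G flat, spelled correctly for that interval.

G down a perfect fourth is D, so the target letter is D.
From Gb, a perfect fourth is 5 semitones down: Db.

Db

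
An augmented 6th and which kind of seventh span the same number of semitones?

An augmented sixth spans 10 semitones.
A seventh spanning 10 semitones is minor (the major seventh is 11).

minor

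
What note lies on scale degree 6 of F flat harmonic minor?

Dbb

Degree 6 takes the letter 5 steps above F, which is D.
In harmonic minor, degree 6 sits 8 semitones above the tonic. Fb + 8 semitones is pitch class 0, spelled on D as Dbb.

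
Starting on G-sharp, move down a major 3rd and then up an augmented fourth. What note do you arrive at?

A#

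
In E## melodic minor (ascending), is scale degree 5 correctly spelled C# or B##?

Each scale degree takes a distinct letter name. Degree 5 of a scale on E must use the letter B.
B## and C# are enharmonically the same pitch, but only B## uses the letter B, so it is the correct spelling here.

B##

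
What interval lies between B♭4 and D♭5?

Counting letters B–C–D gives a third.
Bb→Db = 3 semitones, 1 narrower than the major third (4), so minor.

minor third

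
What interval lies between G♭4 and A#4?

doubly augmented second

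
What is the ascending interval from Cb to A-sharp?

doubly augmented sixth

Counting letters C–D–E–F–G–A gives a sixth.
Cb→A# = 11 semitones, 2 wider than the major sixth (9), so doubly augmented.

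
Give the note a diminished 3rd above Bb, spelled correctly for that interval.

B up a major third is D#, so the target letter is D.
From Bb, a diminished third is 2 semitones up: Dbb.

Dbb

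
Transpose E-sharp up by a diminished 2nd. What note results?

E up a major second is F#, so the target letter is F.
From E#, a diminished second is 0 semitones up: F.

F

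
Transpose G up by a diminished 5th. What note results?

Db

G up a perfect fifth is D, so the target letter is D.
From G, a diminished fifth is 6 semitones up: Db.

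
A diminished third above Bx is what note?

D#

A third above B lands on the letter D.
A diminished third spans 2 semitones, so B## moves to pitch class 3. On the letter D that is D#.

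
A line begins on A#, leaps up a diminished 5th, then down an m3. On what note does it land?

A diminished fifth up from A# is E (letter E, 6 semitones up).
A minor third down from E is C# (letter C, 3 semitones down).

C#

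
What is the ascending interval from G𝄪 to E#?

minor sixth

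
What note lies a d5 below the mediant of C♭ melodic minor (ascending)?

The mediant of Cb melodic minor (ascending) is Ebb.
A diminished fifth (6 semitones) below Ebb lands on the letter A, giving Ab.

Ab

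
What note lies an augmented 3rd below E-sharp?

A third below E lands on the letter C.
An augmented third spans 5 semitones, so E# moves to pitch class 0. On the letter C that is C.

C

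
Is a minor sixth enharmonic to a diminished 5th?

No

A minor sixth spans 8 semitones; a diminished fifth spans 6.
The spans differ, so they are not enharmonic equivalents.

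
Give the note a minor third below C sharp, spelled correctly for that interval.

A#

A third below C lands on the letter A.
A minor third spans 3 semitones, so C# moves to pitch class 10. On the letter A that is A#.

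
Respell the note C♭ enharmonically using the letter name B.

B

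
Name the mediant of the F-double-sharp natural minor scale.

The F## natural minor scale runs F## G## A# B# C## D# E#.
Degree 3 is A#.

A#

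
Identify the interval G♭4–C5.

augmented fourth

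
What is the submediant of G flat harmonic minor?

Ebb

Degree 6 takes the letter 5 steps above G, which is E.
In harmonic minor, degree 6 sits 8 semitones above the tonic. Gb + 8 semitones is pitch class 2, spelled on E as Ebb.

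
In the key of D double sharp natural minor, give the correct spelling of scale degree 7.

C##

Degree 7 takes the letter 6 steps above D, which is C.
In natural minor, degree 7 sits 10 semitones above the tonic. D## + 10 semitones is pitch class 2, spelled on C as C##.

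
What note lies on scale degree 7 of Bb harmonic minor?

A

Degree 7 takes the letter 6 steps above B, which is A.
In harmonic minor, degree 7 sits 11 semitones above the tonic. Bb + 11 semitones is pitch class 9, spelled on A as A.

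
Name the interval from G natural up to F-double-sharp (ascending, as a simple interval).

The letter names run G→F, a span of 6 letter steps, so the interval is some kind of seventh.
G to F## is 12 semitones. A major seventh is 11, so 12 makes it augmented.

augmented seventh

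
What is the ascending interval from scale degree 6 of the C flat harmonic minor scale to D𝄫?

Scale degree 6 of Cb harmonic minor is Abb.
Abb up to Dbb: letters A→D make it a fourth; 5 semitones makes it perfect.

perfect fourth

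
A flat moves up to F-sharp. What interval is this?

The letter names run A→F, a span of 5 letter steps, so the interval is some kind of sixth.
Ab to F# is 10 semitones. A major sixth is 9, so 10 makes it augmented.

augmented sixth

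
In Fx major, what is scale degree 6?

D##

Degree 6 takes the letter 5 steps above F, which is D.
In major, degree 6 sits 9 semitones above the tonic. F## + 9 semitones is pitch class 4, spelled on D as D##.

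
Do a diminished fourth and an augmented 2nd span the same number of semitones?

A diminished fourth spans 4 semitones; an augmented second spans 3.
The spans differ, so they are not enharmonic equivalents.

No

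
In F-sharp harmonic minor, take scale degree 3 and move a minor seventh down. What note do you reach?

B

Scale degree 3 of F# harmonic minor is A.
A minor seventh (10 semitones) below A lands on the letter B, giving B.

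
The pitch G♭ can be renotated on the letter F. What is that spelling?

Gb is pitch class 6. The letter F alone is pitch class 5.
To reach pitch class 6 from F requires an offset of +1 semitone, i.e. sharp: F#.

F#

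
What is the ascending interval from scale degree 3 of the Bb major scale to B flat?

Scale degree 3 of Bb major is D.
D up to Bb: letters D→B make it a sixth; 8 semitones makes it minor.

minor sixth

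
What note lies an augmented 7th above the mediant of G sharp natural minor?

A##

The mediant of G# natural minor is B.
An augmented seventh (12 semitones) above B lands on the letter A, giving A##.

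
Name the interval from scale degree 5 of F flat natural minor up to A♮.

Scale degree 5 of Fb natural minor is Cb.
Cb up to A: letters C→A make it a sixth; 10 semitones makes it augmented.

augmented sixth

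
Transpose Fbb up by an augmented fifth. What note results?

Cb

F up a perfect fifth is C, so the target letter is C.
From Fbb, an augmented fifth is 8 semitones up: Cb.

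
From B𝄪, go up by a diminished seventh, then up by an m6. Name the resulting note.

A diminished seventh up from B## is A# (letter A, 9 semitones up).
A minor sixth up from A# is F# (letter F, 8 semitones up).

F#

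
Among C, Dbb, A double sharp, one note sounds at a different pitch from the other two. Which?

A##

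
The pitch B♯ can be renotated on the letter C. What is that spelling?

C

Plain C sits at the same pitch as B#, so on the letter C the same pitch needs a natural: C.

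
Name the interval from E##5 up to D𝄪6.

minor seventh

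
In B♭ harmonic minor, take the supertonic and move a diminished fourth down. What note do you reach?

The supertonic of Bb harmonic minor is C.
A diminished fourth (4 semitones) below C lands on the letter G, giving G#.

G#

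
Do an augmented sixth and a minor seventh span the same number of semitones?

Yes

An augmented sixth spans 10 semitones; a minor seventh spans 10.
They are enharmonically equivalent.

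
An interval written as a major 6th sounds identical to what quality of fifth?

A major sixth spans 9 semitones.
A fifth spanning 9 semitones is doubly augmented (the perfect fifth is 7).

doubly augmented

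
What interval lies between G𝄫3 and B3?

Counting letters G–A–B gives a third.
Gbb→B = 6 semitones, 2 wider than the major third (4), so doubly augmented.

doubly augmented third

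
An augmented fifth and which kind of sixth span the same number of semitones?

minor

An augmented fifth spans 8 semitones.
A sixth spanning 8 semitones is minor (the major sixth is 9).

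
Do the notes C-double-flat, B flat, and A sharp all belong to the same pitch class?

Cbb = pitch class 10 and Bb = pitch class 10 and A# = pitch class 10 — the same pitch class, so they are enharmonic equivalents.

Yes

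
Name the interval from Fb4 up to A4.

augmented third

The letter names run F→A, a span of 2 letter steps, so the interval is some kind of third.
Fb to A is 5 semitones. A major third is 4, so 5 makes it augmented.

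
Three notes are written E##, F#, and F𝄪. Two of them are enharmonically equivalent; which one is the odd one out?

In 12-tone equal temperament, enharmonic equivalents share a pitch class. E## is pitch class 6; F# is pitch class 6; F## is pitch class 7.
E## and F# share pitch class 6, while F## is pitch class 7.

F##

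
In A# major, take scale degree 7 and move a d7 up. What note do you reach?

F#

Scale degree 7 of A# major is G##.
A diminished seventh (9 semitones) above G## lands on the letter F, giving F#.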